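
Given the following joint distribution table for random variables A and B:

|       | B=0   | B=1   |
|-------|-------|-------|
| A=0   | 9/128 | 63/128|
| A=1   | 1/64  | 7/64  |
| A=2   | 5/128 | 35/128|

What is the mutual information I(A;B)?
Marginal P(A) (row sums):
  P(A=0) = 9/128 + 63/128 = 9/16
  P(A=1) = 1/64 + 7/64 = 1/8
  P(A=2) = 5/128 + 35/128 = 5/16
Marginal P(B) (column sums):
  P(B=0) = 9/128 + 1/64 + 5/128 = 1/8
  P(B=1) = 63/128 + 7/64 + 35/128 = 7/8

H(A) = -[(9/16)·log₂(9/16) + (1/8)·log₂(1/8) + (5/16)·log₂(5/16)]
  = 0.4669 + 0.3750 + 0.5244
  = 1.3663 bits
H(B) = -[(1/8)·log₂(1/8) + (7/8)·log₂(7/8)]
  = 0.3750 + 0.1686
  = 0.5436 bits
H(A,B) = -[(9/128)·log₂(9/128) + (63/128)·log₂(63/128) + (1/64)·log₂(1/64) + (7/64)·log₂(7/64) + (5/128)·log₂(5/128) + (35/128)·log₂(35/128)]
  = 0.2693 + 0.5034 + 0.0938 + 0.3492 + 0.1827 + 0.5115
  = 1.9099 bits

I(A;B) = H(A) + H(B) - H(A,B)
  = 1.3663 + 0.5436 - 1.9099
  = 0.0000 bits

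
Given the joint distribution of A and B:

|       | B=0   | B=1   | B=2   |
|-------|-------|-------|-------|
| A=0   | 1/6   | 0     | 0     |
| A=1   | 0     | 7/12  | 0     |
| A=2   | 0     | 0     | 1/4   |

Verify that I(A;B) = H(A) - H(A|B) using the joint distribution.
Left side, from I(A;B) = H(A) + H(B) - H(A,B):
Marginal P(A) (row sums):
  P(A=0) = 1/6 + 0 + 0 = 1/6
  P(A=1) = 0 + 7/12 + 0 = 7/12
  P(A=2) = 0 + 0 + 1/4 = 1/4
Marginal P(B) (column sums):
  P(B=0) = 1/6 + 0 + 0 = 1/6
  P(B=1) = 0 + 7/12 + 0 = 7/12
  P(B=2) = 0 + 0 + 1/4 = 1/4

H(A) = -[(1/6)·log₂(1/6) + (7/12)·log₂(7/12) + (1/4)·log₂(1/4)]
  = 0.4308 + 0.4536 + 0.5000
  = 1.3844 bits
H(B) = -[(1/6)·log₂(1/6) + (7/12)·log₂(7/12) + (1/4)·log₂(1/4)]
  = 0.4308 + 0.4536 + 0.5000
  = 1.3844 bits
H(A,B) = -[(1/6)·log₂(1/6) + (7/12)·log₂(7/12) + (1/4)·log₂(1/4)]
  = 0.4308 + 0.4536 + 0.5000
  = 1.3844 bits

I(A;B) = H(A) + H(B) - H(A,B)
  = 1.3844 + 1.3844 - 1.3844
  = 1.3844 bits

Right side, with H(A|B) computed directly from the conditional probabilities:
H(A|B) = -Σ P(A,B)·log₂ P(A|B), where P(A|B) = P(A,B) / P(B)
  (cells with P(A,B) = 0 contribute 0)
  (A=0,B=0): P(A|B) = (1/6)/(1/6) = 1;  -(1/6)·log₂(1) = 0.0000
  (A=1,B=1): P(A|B) = (7/12)/(7/12) = 1;  -(7/12)·log₂(1) = 0.0000
  (A=2,B=2): P(A|B) = (1/4)/(1/4) = 1;  -(1/4)·log₂(1) = 0.0000
H(A|B) = 0.0000 + 0.0000 + 0.0000
  = 0.0000 bits
H(A) - H(A|B) = 1.3844 - 0.0000 = 1.3844 bits

Both sides equal 1.3844 bits, so I(A;B) = H(A) - H(A|B) ✓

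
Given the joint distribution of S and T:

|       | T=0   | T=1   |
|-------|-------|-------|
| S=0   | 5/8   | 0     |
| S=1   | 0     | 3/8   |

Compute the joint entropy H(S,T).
H(S,T) = -Σ P(S,T) log₂ P(S,T), summed over the non-zero cells:
H(S,T) = -[(5/8)·log₂(5/8) + (3/8)·log₂(3/8)]
  = 0.4238 + 0.5306
  = 0.9544 bits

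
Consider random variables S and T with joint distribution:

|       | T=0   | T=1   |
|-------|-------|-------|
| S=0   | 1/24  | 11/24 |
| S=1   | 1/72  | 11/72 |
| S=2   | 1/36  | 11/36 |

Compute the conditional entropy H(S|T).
Marginal P(T) (column sums):
  P(T=0) = 1/24 + 1/72 + 1/36 = 1/12
  P(T=1) = 11/24 + 11/72 + 11/36 = 11/12

H(S|T) = -Σ P(S,T)·log₂ P(S|T), where P(S|T) = P(S,T) / P(T)
  (S=0,T=0): P(S|T) = (1/24)/(1/12) = 1/2;  -(1/24)·log₂(1/2) = 0.0417
  (S=0,T=1): P(S|T) = (11/24)/(11/12) = 1/2;  -(11/24)·log₂(1/2) = 0.4583
  (S=1,T=0): P(S|T) = (1/72)/(1/12) = 1/6;  -(1/72)·log₂(1/6) = 0.0359
  (S=1,T=1): P(S|T) = (11/72)/(11/12) = 1/6;  -(11/72)·log₂(1/6) = 0.3949
  (S=2,T=0): P(S|T) = (1/36)/(1/12) = 1/3;  -(1/36)·log₂(1/3) = 0.0440
  (S=2,T=1): P(S|T) = (11/36)/(11/12) = 1/3;  -(11/36)·log₂(1/3) = 0.4843
H(S|T) = 0.0417 + 0.4583 + 0.0359 + 0.3949 + 0.0440 + 0.4843
  = 1.4591 bits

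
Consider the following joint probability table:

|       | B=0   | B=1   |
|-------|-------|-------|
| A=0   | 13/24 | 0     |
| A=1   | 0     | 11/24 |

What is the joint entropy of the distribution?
H(A,B) = -Σ P(A,B) log₂ P(A,B), summed over the non-zero cells:
H(A,B) = -[(13/24)·log₂(13/24) + (11/24)·log₂(11/24)]
  = 0.4791 + 0.5159
  = 0.9950 bits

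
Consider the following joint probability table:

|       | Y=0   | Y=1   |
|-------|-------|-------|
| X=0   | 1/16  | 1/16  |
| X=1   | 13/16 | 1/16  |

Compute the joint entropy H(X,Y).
H(X,Y) = -Σ P(X,Y) log₂ P(X,Y), summed over the non-zero cells:
H(X,Y) = -[(1/16)·log₂(1/16) + (1/16)·log₂(1/16) + (13/16)·log₂(13/16) + (1/16)·log₂(1/16)]
  = 0.2500 + 0.2500 + 0.2434 + 0.2500
  = 0.9934 bits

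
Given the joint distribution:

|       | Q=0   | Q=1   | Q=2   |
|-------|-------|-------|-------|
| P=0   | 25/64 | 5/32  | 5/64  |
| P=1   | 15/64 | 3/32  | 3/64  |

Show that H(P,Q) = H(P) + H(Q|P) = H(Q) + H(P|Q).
Marginal P(P) (row sums):
  P(P=0) = 25/64 + 5/32 + 5/64 = 5/8
  P(P=1) = 15/64 + 3/32 + 3/64 = 3/8
Marginal P(Q) (column sums):
  P(Q=0) = 25/64 + 15/64 = 5/8
  P(Q=1) = 5/32 + 3/32 = 1/4
  P(Q=2) = 5/64 + 3/64 = 1/8

Decomposition 1: H(P) + H(Q|P)
H(P) = -[(5/8)·log₂(5/8) + (3/8)·log₂(3/8)]
  = 0.4238 + 0.5306
  = 0.9544 bits
H(Q|P) = -Σ P(P,Q)·log₂ P(Q|P), where P(Q|P) = P(P,Q) / P(P)
  (P=0,Q=0): P(Q|P) = (25/64)/(5/8) = 5/8;  -(25/64)·log₂(5/8) = 0.2649
  (P=0,Q=1): P(Q|P) = (5/32)/(5/8) = 1/4;  -(5/32)·log₂(1/4) = 0.3125
  (P=0,Q=2): P(Q|P) = (5/64)/(5/8) = 1/8;  -(5/64)·log₂(1/8) = 0.2344
  (P=1,Q=0): P(Q|P) = (15/64)/(3/8) = 5/8;  -(15/64)·log₂(5/8) = 0.1589
  (P=1,Q=1): P(Q|P) = (3/32)/(3/8) = 1/4;  -(3/32)·log₂(1/4) = 0.1875
  (P=1,Q=2): P(Q|P) = (3/64)/(3/8) = 1/8;  -(3/64)·log₂(1/8) = 0.1406
H(Q|P) = 0.2649 + 0.3125 + 0.2344 + 0.1589 + 0.1875 + 0.1406
  = 1.2988 bits
H(P) + H(Q|P) = 0.9544 + 1.2988 = 2.2532 bits

Decomposition 2: H(Q) + H(P|Q)
H(Q) = -[(5/8)·log₂(5/8) + (1/4)·log₂(1/4) + (1/8)·log₂(1/8)]
  = 0.4238 + 0.5000 + 0.3750
  = 1.2988 bits
H(P|Q) = -Σ P(P,Q)·log₂ P(P|Q), where P(P|Q) = P(P,Q) / P(Q)
  (P=0,Q=0): P(P|Q) = (25/64)/(5/8) = 5/8;  -(25/64)·log₂(5/8) = 0.2649
  (P=0,Q=1): P(P|Q) = (5/32)/(1/4) = 5/8;  -(5/32)·log₂(5/8) = 0.1059
  (P=0,Q=2): P(P|Q) = (5/64)/(1/8) = 5/8;  -(5/64)·log₂(5/8) = 0.0530
  (P=1,Q=0): P(P|Q) = (15/64)/(5/8) = 3/8;  -(15/64)·log₂(3/8) = 0.3316
  (P=1,Q=1): P(P|Q) = (3/32)/(1/4) = 3/8;  -(3/32)·log₂(3/8) = 0.1327
  (P=1,Q=2): P(P|Q) = (3/64)/(1/8) = 3/8;  -(3/64)·log₂(3/8) = 0.0663
H(P|Q) = 0.2649 + 0.1059 + 0.0530 + 0.3316 + 0.1327 + 0.0663
  = 0.9544 bits
H(Q) + H(P|Q) = 1.2988 + 0.9544 = 2.2532 bits

Direct computation of the joint entropy:
H(P,Q) = -[(25/64)·log₂(25/64) + (5/32)·log₂(5/32) + (5/64)·log₂(5/64) + (15/64)·log₂(15/64) + (3/32)·log₂(3/32) + (3/64)·log₂(3/64)]
  = 0.5297 + 0.4184 + 0.2873 + 0.4906 + 0.3202 + 0.2070
  = 2.2532 bits

All three agree: H(P,Q) = 2.2532 bits ✓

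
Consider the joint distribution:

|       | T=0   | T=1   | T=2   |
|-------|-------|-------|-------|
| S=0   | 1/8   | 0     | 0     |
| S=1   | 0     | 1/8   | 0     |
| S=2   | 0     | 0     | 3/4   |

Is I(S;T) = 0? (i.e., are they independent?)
Marginal P(S) (row sums):
  P(S=0) = 1/8 + 0 + 0 = 1/8
  P(S=1) = 0 + 1/8 + 0 = 1/8
  P(S=2) = 0 + 0 + 3/4 = 3/4
Marginal P(T) (column sums):
  P(T=0) = 1/8 + 0 + 0 = 1/8
  P(T=1) = 0 + 1/8 + 0 = 1/8
  P(T=2) = 0 + 0 + 3/4 = 3/4

S and T are independent iff P(S=i,T=j) = P(S=i)·P(T=j) for every cell.
  P(S=0)·P(T=0) = 1/8 × 1/8 = 1/64, but P(S=0,T=0) = 1/8 ✗

No, S and T are not independent. Quantitatively, I(S;T) > 0:

H(S) = -[(1/8)·log₂(1/8) + (1/8)·log₂(1/8) + (3/4)·log₂(3/4)]
  = 0.3750 + 0.3750 + 0.3113
  = 1.0613 bits
H(T) = -[(1/8)·log₂(1/8) + (1/8)·log₂(1/8) + (3/4)·log₂(3/4)]
  = 0.3750 + 0.3750 + 0.3113
  = 1.0613 bits
H(S,T) = -[(1/8)·log₂(1/8) + (1/8)·log₂(1/8) + (3/4)·log₂(3/4)]
  = 0.3750 + 0.3750 + 0.3113
  = 1.0613 bits
I(S;T) = H(S) + H(T) - H(S,T) = 1.0613 + 1.0613 - 1.0613 = 1.0613 bits > 0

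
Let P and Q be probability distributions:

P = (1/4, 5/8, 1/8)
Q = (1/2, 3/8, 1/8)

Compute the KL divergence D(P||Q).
D(P||Q) = Σ P(i) log₂(P(i)/Q(i))
  i=0: (1/4) × log₂((1/4)/(1/2)) = (1/4) × log₂(1/2) = -0.2500
  i=1: (5/8) × log₂((5/8)/(3/8)) = (5/8) × log₂(5/3) = 0.4606
  i=2: (1/8) × log₂((1/8)/(1/8)) = (1/8) × log₂(1) = 0.0000
D(P||Q) = -0.2500 + 0.4606 + 0.0000
  = 0.2106 bits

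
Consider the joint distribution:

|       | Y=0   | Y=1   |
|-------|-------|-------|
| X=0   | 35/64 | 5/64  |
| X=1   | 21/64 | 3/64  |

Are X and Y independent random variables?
Marginal P(X) (row sums):
  P(X=0) = 35/64 + 5/64 = 5/8
  P(X=1) = 21/64 + 3/64 = 3/8
Marginal P(Y) (column sums):
  P(Y=0) = 35/64 + 21/64 = 7/8
  P(Y=1) = 5/64 + 3/64 = 1/8

X and Y are independent iff P(X=i,Y=j) = P(X=i)·P(Y=j) for every cell.
  P(X=0)·P(Y=0) = 5/8 × 7/8 = 35/64 = P(X=0,Y=0) ✓
  P(X=0)·P(Y=1) = 5/8 × 1/8 = 5/64 = P(X=0,Y=1) ✓
  P(X=1)·P(Y=0) = 3/8 × 7/8 = 21/64 = P(X=1,Y=0) ✓
  P(X=1)·P(Y=1) = 3/8 × 1/8 = 3/64 = P(X=1,Y=1) ✓

Yes, X and Y are independent: every cell factors, so I(X;Y) = 0 bits.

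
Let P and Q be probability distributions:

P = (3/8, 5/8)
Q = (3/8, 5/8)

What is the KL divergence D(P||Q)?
D(P||Q) = Σ P(i) log₂(P(i)/Q(i))
  i=0: (3/8) × log₂((3/8)/(3/8)) = (3/8) × log₂(1) = 0.0000
  i=1: (5/8) × log₂((5/8)/(5/8)) = (5/8) × log₂(1) = 0.0000
D(P||Q) = 0.0000 + 0.0000
  = 0.0000 bits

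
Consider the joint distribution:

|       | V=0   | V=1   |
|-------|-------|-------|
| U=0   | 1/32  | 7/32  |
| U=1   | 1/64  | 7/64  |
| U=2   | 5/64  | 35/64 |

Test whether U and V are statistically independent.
Marginal P(U) (row sums):
  P(U=0) = 1/32 + 7/32 = 1/4
  P(U=1) = 1/64 + 7/64 = 1/8
  P(U=2) = 5/64 + 35/64 = 5/8
Marginal P(V) (column sums):
  P(V=0) = 1/32 + 1/64 + 5/64 = 1/8
  P(V=1) = 7/32 + 7/64 + 35/64 = 7/8

U and V are independent iff P(U=i,V=j) = P(U=i)·P(V=j) for every cell.
  P(U=0)·P(V=0) = 1/4 × 1/8 = 1/32 = P(U=0,V=0) ✓
  P(U=0)·P(V=1) = 1/4 × 7/8 = 7/32 = P(U=0,V=1) ✓
  P(U=1)·P(V=0) = 1/8 × 1/8 = 1/64 = P(U=1,V=0) ✓
  P(U=1)·P(V=1) = 1/8 × 7/8 = 7/64 = P(U=1,V=1) ✓
  P(U=2)·P(V=0) = 5/8 × 1/8 = 5/64 = P(U=2,V=0) ✓
  P(U=2)·P(V=1) = 5/8 × 7/8 = 35/64 = P(U=2,V=1) ✓

Yes, U and V are independent: every cell factors, so I(U;V) = 0 bits.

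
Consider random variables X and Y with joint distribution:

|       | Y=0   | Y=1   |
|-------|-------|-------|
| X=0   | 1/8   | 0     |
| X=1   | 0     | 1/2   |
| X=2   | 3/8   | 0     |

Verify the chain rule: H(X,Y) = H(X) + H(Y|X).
Left side:
H(X,Y) = -[(1/8)·log₂(1/8) + (1/2)·log₂(1/2) + (3/8)·log₂(3/8)]
  = 0.3750 + 0.5000 + 0.5306
  = 1.4056 bits

Right side:
Marginal P(X) (row sums):
  P(X=0) = 1/8 + 0 = 1/8
  P(X=1) = 0 + 1/2 = 1/2
  P(X=2) = 3/8 + 0 = 3/8
H(X) = -[(1/8)·log₂(1/8) + (1/2)·log₂(1/2) + (3/8)·log₂(3/8)]
  = 0.3750 + 0.5000 + 0.5306
  = 1.4056 bits
H(Y|X) = -Σ P(X,Y)·log₂ P(Y|X), where P(Y|X) = P(X,Y) / P(X)
  (cells with P(X,Y) = 0 contribute 0)
  (X=0,Y=0): P(Y|X) = (1/8)/(1/8) = 1;  -(1/8)·log₂(1) = 0.0000
  (X=1,Y=1): P(Y|X) = (1/2)/(1/2) = 1;  -(1/2)·log₂(1) = 0.0000
  (X=2,Y=0): P(Y|X) = (3/8)/(3/8) = 1;  -(3/8)·log₂(1) = 0.0000
H(Y|X) = 0.0000 + 0.0000 + 0.0000
  = 0.0000 bits
H(X) + H(Y|X) = 1.4056 + 0.0000 = 1.4056 bits

Both sides equal 1.4056 bits, so the chain rule holds ✓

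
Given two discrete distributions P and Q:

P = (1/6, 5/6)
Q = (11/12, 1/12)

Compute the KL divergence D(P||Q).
D(P||Q) = Σ P(i) log₂(P(i)/Q(i))
  i=0: (1/6) × log₂((1/6)/(11/12)) = (1/6) × log₂(2/11) = -0.4099
  i=1: (5/6) × log₂((5/6)/(1/12)) = (5/6) × log₂(10) = 2.7683
D(P||Q) = -0.4099 + 2.7683
  = 2.3584 bits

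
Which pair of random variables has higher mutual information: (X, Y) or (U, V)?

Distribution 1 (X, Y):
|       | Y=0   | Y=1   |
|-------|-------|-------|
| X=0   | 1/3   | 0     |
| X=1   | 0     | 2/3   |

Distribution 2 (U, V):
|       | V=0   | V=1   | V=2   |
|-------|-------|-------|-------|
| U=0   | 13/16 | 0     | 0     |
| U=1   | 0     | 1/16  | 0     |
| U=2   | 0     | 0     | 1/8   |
Distribution 1 (X, Y):
Marginal P(X) (row sums):
  P(X=0) = 1/3 + 0 = 1/3
  P(X=1) = 0 + 2/3 = 2/3
Marginal P(Y) (column sums):
  P(Y=0) = 1/3 + 0 = 1/3
  P(Y=1) = 0 + 2/3 = 2/3

H(X) = -[(1/3)·log₂(1/3) + (2/3)·log₂(2/3)]
  = 0.5283 + 0.3900
  = 0.9183 bits
H(Y) = -[(1/3)·log₂(1/3) + (2/3)·log₂(2/3)]
  = 0.5283 + 0.3900
  = 0.9183 bits
H(X,Y) = -[(1/3)·log₂(1/3) + (2/3)·log₂(2/3)]
  = 0.5283 + 0.3900
  = 0.9183 bits

I(X;Y) = H(X) + H(Y) - H(X,Y)
  = 0.9183 + 0.9183 - 0.9183
  = 0.9183 bits

Distribution 2 (U, V):
Marginal P(U) (row sums):
  P(U=0) = 13/16 + 0 + 0 = 13/16
  P(U=1) = 0 + 1/16 + 0 = 1/16
  P(U=2) = 0 + 0 + 1/8 = 1/8
Marginal P(V) (column sums):
  P(V=0) = 13/16 + 0 + 0 = 13/16
  P(V=1) = 0 + 1/16 + 0 = 1/16
  P(V=2) = 0 + 0 + 1/8 = 1/8

H(U) = -[(13/16)·log₂(13/16) + (1/16)·log₂(1/16) + (1/8)·log₂(1/8)]
  = 0.2434 + 0.2500 + 0.3750
  = 0.8684 bits
H(V) = -[(13/16)·log₂(13/16) + (1/16)·log₂(1/16) + (1/8)·log₂(1/8)]
  = 0.2434 + 0.2500 + 0.3750
  = 0.8684 bits
H(U,V) = -[(13/16)·log₂(13/16) + (1/16)·log₂(1/16) + (1/8)·log₂(1/8)]
  = 0.2434 + 0.2500 + 0.3750
  = 0.8684 bits

I(U;V) = H(U) + H(V) - H(U,V)
  = 0.8684 + 0.8684 - 0.8684
  = 0.8684 bits

I(X;Y) = 0.9183 bits > I(U;V) = 0.8684 bits, so (X, Y) has the higher mutual information (stronger dependence).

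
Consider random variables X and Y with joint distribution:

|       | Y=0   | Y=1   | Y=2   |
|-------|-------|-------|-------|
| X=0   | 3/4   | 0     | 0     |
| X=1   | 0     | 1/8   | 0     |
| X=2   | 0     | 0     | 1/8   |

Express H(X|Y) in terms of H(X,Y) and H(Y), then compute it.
H(X|Y) = H(X,Y) - H(Y)

Marginal P(Y) (column sums):
  P(Y=0) = 3/4 + 0 + 0 = 3/4
  P(Y=1) = 0 + 1/8 + 0 = 1/8
  P(Y=2) = 0 + 0 + 1/8 = 1/8

H(X,Y) = -[(3/4)·log₂(3/4) + (1/8)·log₂(1/8) + (1/8)·log₂(1/8)]
  = 0.3113 + 0.3750 + 0.3750
  = 1.0613 bits
H(Y) = -[(3/4)·log₂(3/4) + (1/8)·log₂(1/8) + (1/8)·log₂(1/8)]
  = 0.3113 + 0.3750 + 0.3750
  = 1.0613 bits

H(X|Y) = 1.0613 - 1.0613 = 0.0000 bits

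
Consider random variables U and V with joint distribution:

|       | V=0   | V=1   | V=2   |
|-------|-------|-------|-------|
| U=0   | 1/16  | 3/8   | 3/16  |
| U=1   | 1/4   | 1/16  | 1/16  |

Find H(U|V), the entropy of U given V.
Marginal P(V) (column sums):
  P(V=0) = 1/16 + 1/4 = 5/16
  P(V=1) = 3/8 + 1/16 = 7/16
  P(V=2) = 3/16 + 1/16 = 1/4

H(U|V) = -Σ P(U,V)·log₂ P(U|V), where P(U|V) = P(U,V) / P(V)
  (U=0,V=0): P(U|V) = (1/16)/(5/16) = 1/5;  -(1/16)·log₂(1/5) = 0.1451
  (U=0,V=1): P(U|V) = (3/8)/(7/16) = 6/7;  -(3/8)·log₂(6/7) = 0.0834
  (U=0,V=2): P(U|V) = (3/16)/(1/4) = 3/4;  -(3/16)·log₂(3/4) = 0.0778
  (U=1,V=0): P(U|V) = (1/4)/(5/16) = 4/5;  -(1/4)·log₂(4/5) = 0.0805
  (U=1,V=1): P(U|V) = (1/16)/(7/16) = 1/7;  -(1/16)·log₂(1/7) = 0.1755
  (U=1,V=2): P(U|V) = (1/16)/(1/4) = 1/4;  -(1/16)·log₂(1/4) = 0.1250
H(U|V) = 0.1451 + 0.0834 + 0.0778 + 0.0805 + 0.1755 + 0.1250
  = 0.6873 bits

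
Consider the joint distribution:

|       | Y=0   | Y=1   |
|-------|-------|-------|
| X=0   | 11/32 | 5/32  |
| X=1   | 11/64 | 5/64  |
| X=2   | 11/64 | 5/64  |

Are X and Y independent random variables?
Marginal P(X) (row sums):
  P(X=0) = 11/32 + 5/32 = 1/2
  P(X=1) = 11/64 + 5/64 = 1/4
  P(X=2) = 11/64 + 5/64 = 1/4
Marginal P(Y) (column sums):
  P(Y=0) = 11/32 + 11/64 + 11/64 = 11/16
  P(Y=1) = 5/32 + 5/64 + 5/64 = 5/16

X and Y are independent iff P(X=i,Y=j) = P(X=i)·P(Y=j) for every cell.
  P(X=0)·P(Y=0) = 1/2 × 11/16 = 11/32 = P(X=0,Y=0) ✓
  P(X=0)·P(Y=1) = 1/2 × 5/16 = 5/32 = P(X=0,Y=1) ✓
  P(X=1)·P(Y=0) = 1/4 × 11/16 = 11/64 = P(X=1,Y=0) ✓
  P(X=1)·P(Y=1) = 1/4 × 5/16 = 5/64 = P(X=1,Y=1) ✓
  P(X=2)·P(Y=0) = 1/4 × 11/16 = 11/64 = P(X=2,Y=0) ✓
  P(X=2)·P(Y=1) = 1/4 × 5/16 = 5/64 = P(X=2,Y=1) ✓

Yes, X and Y are independent: every cell factors, so I(X;Y) = 0 bits.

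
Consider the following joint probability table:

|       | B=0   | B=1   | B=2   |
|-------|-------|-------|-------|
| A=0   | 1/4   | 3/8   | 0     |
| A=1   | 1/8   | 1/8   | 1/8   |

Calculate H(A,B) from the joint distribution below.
H(A,B) = -Σ P(A,B) log₂ P(A,B), summed over the non-zero cells:
H(A,B) = -[(1/4)·log₂(1/4) + (3/8)·log₂(3/8) + (1/8)·log₂(1/8) + (1/8)·log₂(1/8) + (1/8)·log₂(1/8)]
  = 0.5000 + 0.5306 + 0.3750 + 0.3750 + 0.3750
  = 2.1556 bits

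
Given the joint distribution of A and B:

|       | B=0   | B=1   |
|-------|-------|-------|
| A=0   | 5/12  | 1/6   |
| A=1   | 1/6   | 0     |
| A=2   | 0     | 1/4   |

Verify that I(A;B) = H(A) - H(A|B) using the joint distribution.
Left side, from I(A;B) = H(A) + H(B) - H(A,B):
Marginal P(A) (row sums):
  P(A=0) = 5/12 + 1/6 = 7/12
  P(A=1) = 1/6 + 0 = 1/6
  P(A=2) = 0 + 1/4 = 1/4
Marginal P(B) (column sums):
  P(B=0) = 5/12 + 1/6 + 0 = 7/12
  P(B=1) = 1/6 + 0 + 1/4 = 5/12

H(A) = -[(7/12)·log₂(7/12) + (1/6)·log₂(1/6) + (1/4)·log₂(1/4)]
  = 0.4536 + 0.4308 + 0.5000
  = 1.3844 bits
H(B) = -[(7/12)·log₂(7/12) + (5/12)·log₂(5/12)]
  = 0.4536 + 0.5263
  = 0.9799 bits
H(A,B) = -[(5/12)·log₂(5/12) + (1/6)·log₂(1/6) + (1/6)·log₂(1/6) + (1/4)·log₂(1/4)]
  = 0.5263 + 0.4308 + 0.4308 + 0.5000
  = 1.8879 bits

I(A;B) = H(A) + H(B) - H(A,B)
  = 1.3844 + 0.9799 - 1.8879
  = 0.4764 bits

Right side, with H(A|B) computed directly from the conditional probabilities:
H(A|B) = -Σ P(A,B)·log₂ P(A|B), where P(A|B) = P(A,B) / P(B)
  (cells with P(A,B) = 0 contribute 0)
  (A=0,B=0): P(A|B) = (5/12)/(7/12) = 5/7;  -(5/12)·log₂(5/7) = 0.2023
  (A=0,B=1): P(A|B) = (1/6)/(5/12) = 2/5;  -(1/6)·log₂(2/5) = 0.2203
  (A=1,B=0): P(A|B) = (1/6)/(7/12) = 2/7;  -(1/6)·log₂(2/7) = 0.3012
  (A=2,B=1): P(A|B) = (1/4)/(5/12) = 3/5;  -(1/4)·log₂(3/5) = 0.1842
H(A|B) = 0.2023 + 0.2203 + 0.3012 + 0.1842
  = 0.9080 bits
H(A) - H(A|B) = 1.3844 - 0.9080 = 0.4764 bits

Both sides equal 0.4764 bits, so I(A;B) = H(A) - H(A|B) ✓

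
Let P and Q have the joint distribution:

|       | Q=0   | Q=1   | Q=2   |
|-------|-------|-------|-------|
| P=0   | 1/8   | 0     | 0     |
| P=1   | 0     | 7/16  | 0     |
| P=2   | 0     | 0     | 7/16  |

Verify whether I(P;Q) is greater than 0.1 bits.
Marginal P(P) (row sums):
  P(P=0) = 1/8 + 0 + 0 = 1/8
  P(P=1) = 0 + 7/16 + 0 = 7/16
  P(P=2) = 0 + 0 + 7/16 = 7/16
Marginal P(Q) (column sums):
  P(Q=0) = 1/8 + 0 + 0 = 1/8
  P(Q=1) = 0 + 7/16 + 0 = 7/16
  P(Q=2) = 0 + 0 + 7/16 = 7/16

H(P) = -[(1/8)·log₂(1/8) + (7/16)·log₂(7/16) + (7/16)·log₂(7/16)]
  = 0.3750 + 0.5218 + 0.5218
  = 1.4186 bits
H(Q) = -[(1/8)·log₂(1/8) + (7/16)·log₂(7/16) + (7/16)·log₂(7/16)]
  = 0.3750 + 0.5218 + 0.5218
  = 1.4186 bits
H(P,Q) = -[(1/8)·log₂(1/8) + (7/16)·log₂(7/16) + (7/16)·log₂(7/16)]
  = 0.3750 + 0.5218 + 0.5218
  = 1.4186 bits

I(P;Q) = H(P) + H(Q) - H(P,Q)
  = 1.4186 + 1.4186 - 1.4186
  = 1.4186 bits

Yes. I(P;Q) = 1.4186 bits, which is > 0.1 bits.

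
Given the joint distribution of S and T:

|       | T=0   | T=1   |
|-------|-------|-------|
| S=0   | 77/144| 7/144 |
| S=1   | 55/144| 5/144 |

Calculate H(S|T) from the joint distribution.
Marginal P(T) (column sums):
  P(T=0) = 77/144 + 55/144 = 11/12
  P(T=1) = 7/144 + 5/144 = 1/12

H(S|T) = -Σ P(S,T)·log₂ P(S|T), where P(S|T) = P(S,T) / P(T)
  (S=0,T=0): P(S|T) = (77/144)/(11/12) = 7/12;  -(77/144)·log₂(7/12) = 0.4158
  (S=0,T=1): P(S|T) = (7/144)/(1/12) = 7/12;  -(7/144)·log₂(7/12) = 0.0378
  (S=1,T=0): P(S|T) = (55/144)/(11/12) = 5/12;  -(55/144)·log₂(5/12) = 0.4824
  (S=1,T=1): P(S|T) = (5/144)/(1/12) = 5/12;  -(5/144)·log₂(5/12) = 0.0439
H(S|T) = 0.4158 + 0.0378 + 0.4824 + 0.0439
  = 0.9799 bits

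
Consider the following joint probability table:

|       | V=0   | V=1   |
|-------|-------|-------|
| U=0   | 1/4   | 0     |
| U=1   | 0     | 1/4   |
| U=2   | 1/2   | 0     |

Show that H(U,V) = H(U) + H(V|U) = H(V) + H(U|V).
Marginal P(U) (row sums):
  P(U=0) = 1/4 + 0 = 1/4
  P(U=1) = 0 + 1/4 = 1/4
  P(U=2) = 1/2 + 0 = 1/2
Marginal P(V) (column sums):
  P(V=0) = 1/4 + 0 + 1/2 = 3/4
  P(V=1) = 0 + 1/4 + 0 = 1/4

Decomposition 1: H(U) + H(V|U)
H(U) = -[(1/4)·log₂(1/4) + (1/4)·log₂(1/4) + (1/2)·log₂(1/2)]
  = 0.5000 + 0.5000 + 0.5000
  = 1.5000 bits
H(V|U) = -Σ P(U,V)·log₂ P(V|U), where P(V|U) = P(U,V) / P(U)
  (cells with P(U,V) = 0 contribute 0)
  (U=0,V=0): P(V|U) = (1/4)/(1/4) = 1;  -(1/4)·log₂(1) = 0.0000
  (U=1,V=1): P(V|U) = (1/4)/(1/4) = 1;  -(1/4)·log₂(1) = 0.0000
  (U=2,V=0): P(V|U) = (1/2)/(1/2) = 1;  -(1/2)·log₂(1) = 0.0000
H(V|U) = 0.0000 + 0.0000 + 0.0000
  = 0.0000 bits
H(U) + H(V|U) = 1.5000 + 0.0000 = 1.5000 bits

Decomposition 2: H(V) + H(U|V)
H(V) = -[(3/4)·log₂(3/4) + (1/4)·log₂(1/4)]
  = 0.3113 + 0.5000
  = 0.8113 bits
H(U|V) = -Σ P(U,V)·log₂ P(U|V), where P(U|V) = P(U,V) / P(V)
  (cells with P(U,V) = 0 contribute 0)
  (U=0,V=0): P(U|V) = (1/4)/(3/4) = 1/3;  -(1/4)·log₂(1/3) = 0.3962
  (U=1,V=1): P(U|V) = (1/4)/(1/4) = 1;  -(1/4)·log₂(1) = 0.0000
  (U=2,V=0): P(U|V) = (1/2)/(3/4) = 2/3;  -(1/2)·log₂(2/3) = 0.2925
H(U|V) = 0.3962 + 0.0000 + 0.2925
  = 0.6887 bits
H(V) + H(U|V) = 0.8113 + 0.6887 = 1.5000 bits

Direct computation of the joint entropy:
H(U,V) = -[(1/4)·log₂(1/4) + (1/4)·log₂(1/4) + (1/2)·log₂(1/2)]
  = 0.5000 + 0.5000 + 0.5000
  = 1.5000 bits

All three agree: H(U,V) = 1.5000 bits ✓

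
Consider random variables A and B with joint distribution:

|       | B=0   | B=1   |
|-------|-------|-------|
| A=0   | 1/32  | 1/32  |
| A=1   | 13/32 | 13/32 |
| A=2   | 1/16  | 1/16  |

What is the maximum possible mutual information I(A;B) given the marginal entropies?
The upper bound on mutual information is I(A;B) ≤ min(H(A), H(B)).

Marginal P(A) (row sums):
  P(A=0) = 1/32 + 1/32 = 1/16
  P(A=1) = 13/32 + 13/32 = 13/16
  P(A=2) = 1/16 + 1/16 = 1/8
Marginal P(B) (column sums):
  P(B=0) = 1/32 + 13/32 + 1/16 = 1/2
  P(B=1) = 1/32 + 13/32 + 1/16 = 1/2

H(A) = -[(1/16)·log₂(1/16) + (13/16)·log₂(13/16) + (1/8)·log₂(1/8)]
  = 0.2500 + 0.2434 + 0.3750
  = 0.8684 bits
H(B) = -[(1/2)·log₂(1/2) + (1/2)·log₂(1/2)]
  = 0.5000 + 0.5000
  = 1.0000 bits

Maximum possible I(A;B) = min(0.8684, 1.0000) = 0.8684 bits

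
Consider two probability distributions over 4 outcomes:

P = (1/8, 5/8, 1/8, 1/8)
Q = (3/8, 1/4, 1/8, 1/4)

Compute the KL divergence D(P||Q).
D(P||Q) = Σ P(i) log₂(P(i)/Q(i))
  i=0: (1/8) × log₂((1/8)/(3/8)) = (1/8) × log₂(1/3) = -0.1981
  i=1: (5/8) × log₂((5/8)/(1/4)) = (5/8) × log₂(5/2) = 0.8262
  i=2: (1/8) × log₂((1/8)/(1/8)) = (1/8) × log₂(1) = 0.0000
  i=3: (1/8) × log₂((1/8)/(1/4)) = (1/8) × log₂(1/2) = -0.1250
D(P||Q) = -0.1981 + 0.8262 + 0.0000 - 0.1250
  = 0.5031 bits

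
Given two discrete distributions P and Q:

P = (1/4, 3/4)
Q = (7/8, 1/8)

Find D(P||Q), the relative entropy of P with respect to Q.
D(P||Q) = Σ P(i) log₂(P(i)/Q(i))
  i=0: (1/4) × log₂((1/4)/(7/8)) = (1/4) × log₂(2/7) = -0.4518
  i=1: (3/4) × log₂((3/4)/(1/8)) = (3/4) × log₂(6) = 1.9387
D(P||Q) = -0.4518 + 1.9387
  = 1.4869 bits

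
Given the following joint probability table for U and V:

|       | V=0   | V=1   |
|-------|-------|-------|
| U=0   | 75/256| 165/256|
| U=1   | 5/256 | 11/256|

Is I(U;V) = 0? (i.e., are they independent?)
Marginal P(U) (row sums):
  P(U=0) = 75/256 + 165/256 = 15/16
  P(U=1) = 5/256 + 11/256 = 1/16
Marginal P(V) (column sums):
  P(V=0) = 75/256 + 5/256 = 5/16
  P(V=1) = 165/256 + 11/256 = 11/16

U and V are independent iff P(U=i,V=j) = P(U=i)·P(V=j) for every cell.
  P(U=0)·P(V=0) = 15/16 × 5/16 = 75/256 = P(U=0,V=0) ✓
  P(U=0)·P(V=1) = 15/16 × 11/16 = 165/256 = P(U=0,V=1) ✓
  P(U=1)·P(V=0) = 1/16 × 5/16 = 5/256 = P(U=1,V=0) ✓
  P(U=1)·P(V=1) = 1/16 × 11/16 = 11/256 = P(U=1,V=1) ✓

Yes, U and V are independent: every cell factors, so I(U;V) = 0 bits.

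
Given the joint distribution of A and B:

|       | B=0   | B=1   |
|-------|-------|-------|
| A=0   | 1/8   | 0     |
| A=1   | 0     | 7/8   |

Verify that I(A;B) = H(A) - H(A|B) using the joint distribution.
Left side, from I(A;B) = H(A) + H(B) - H(A,B):
Marginal P(A) (row sums):
  P(A=0) = 1/8 + 0 = 1/8
  P(A=1) = 0 + 7/8 = 7/8
Marginal P(B) (column sums):
  P(B=0) = 1/8 + 0 = 1/8
  P(B=1) = 0 + 7/8 = 7/8

H(A) = -[(1/8)·log₂(1/8) + (7/8)·log₂(7/8)]
  = 0.3750 + 0.1686
  = 0.5436 bits
H(B) = -[(1/8)·log₂(1/8) + (7/8)·log₂(7/8)]
  = 0.3750 + 0.1686
  = 0.5436 bits
H(A,B) = -[(1/8)·log₂(1/8) + (7/8)·log₂(7/8)]
  = 0.3750 + 0.1686
  = 0.5436 bits

I(A;B) = H(A) + H(B) - H(A,B)
  = 0.5436 + 0.5436 - 0.5436
  = 0.5436 bits

Right side, with H(A|B) computed directly from the conditional probabilities:
H(A|B) = -Σ P(A,B)·log₂ P(A|B), where P(A|B) = P(A,B) / P(B)
  (cells with P(A,B) = 0 contribute 0)
  (A=0,B=0): P(A|B) = (1/8)/(1/8) = 1;  -(1/8)·log₂(1) = 0.0000
  (A=1,B=1): P(A|B) = (7/8)/(7/8) = 1;  -(7/8)·log₂(1) = 0.0000
H(A|B) = 0.0000 + 0.0000
  = 0.0000 bits
H(A) - H(A|B) = 0.5436 - 0.0000 = 0.5436 bits

Both sides equal 0.5436 bits, so I(A;B) = H(A) - H(A|B) ✓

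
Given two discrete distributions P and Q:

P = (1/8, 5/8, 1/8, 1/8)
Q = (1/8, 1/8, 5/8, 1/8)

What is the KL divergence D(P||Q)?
D(P||Q) = Σ P(i) log₂(P(i)/Q(i))
  i=0: (1/8) × log₂((1/8)/(1/8)) = (1/8) × log₂(1) = 0.0000
  i=1: (5/8) × log₂((5/8)/(1/8)) = (5/8) × log₂(5) = 1.4512
  i=2: (1/8) × log₂((1/8)/(5/8)) = (1/8) × log₂(1/5) = -0.2902
  i=3: (1/8) × log₂((1/8)/(1/8)) = (1/8) × log₂(1) = 0.0000
D(P||Q) = 0.0000 + 1.4512 - 0.2902 + 0.0000
  = 1.1610 bits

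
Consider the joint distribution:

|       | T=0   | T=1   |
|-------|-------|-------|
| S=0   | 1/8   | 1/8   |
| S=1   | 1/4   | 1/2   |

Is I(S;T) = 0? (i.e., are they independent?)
Marginal P(S) (row sums):
  P(S=0) = 1/8 + 1/8 = 1/4
  P(S=1) = 1/4 + 1/2 = 3/4
Marginal P(T) (column sums):
  P(T=0) = 1/8 + 1/4 = 3/8
  P(T=1) = 1/8 + 1/2 = 5/8

S and T are independent iff P(S=i,T=j) = P(S=i)·P(T=j) for every cell.
  P(S=0)·P(T=0) = 1/4 × 3/8 = 3/32, but P(S=0,T=0) = 1/8 ✗

No, S and T are not independent. Quantitatively, I(S;T) > 0:

H(S) = -[(1/4)·log₂(1/4) + (3/4)·log₂(3/4)]
  = 0.5000 + 0.3113
  = 0.8113 bits
H(T) = -[(3/8)·log₂(3/8) + (5/8)·log₂(5/8)]
  = 0.5306 + 0.4238
  = 0.9544 bits
H(S,T) = -[(1/8)·log₂(1/8) + (1/8)·log₂(1/8) + (1/4)·log₂(1/4) + (1/2)·log₂(1/2)]
  = 0.3750 + 0.3750 + 0.5000 + 0.5000
  = 1.7500 bits
I(S;T) = H(S) + H(T) - H(S,T) = 0.8113 + 0.9544 - 1.7500 = 0.0157 bits > 0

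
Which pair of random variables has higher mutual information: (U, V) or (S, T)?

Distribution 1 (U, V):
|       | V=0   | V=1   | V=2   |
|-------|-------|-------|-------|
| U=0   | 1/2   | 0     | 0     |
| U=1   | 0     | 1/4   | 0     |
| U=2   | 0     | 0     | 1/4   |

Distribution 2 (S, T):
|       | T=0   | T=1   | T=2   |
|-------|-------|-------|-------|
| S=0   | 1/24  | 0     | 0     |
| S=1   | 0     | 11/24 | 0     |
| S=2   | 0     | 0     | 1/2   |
Distribution 1 (U, V):
Marginal P(U) (row sums):
  P(U=0) = 1/2 + 0 + 0 = 1/2
  P(U=1) = 0 + 1/4 + 0 = 1/4
  P(U=2) = 0 + 0 + 1/4 = 1/4
Marginal P(V) (column sums):
  P(V=0) = 1/2 + 0 + 0 = 1/2
  P(V=1) = 0 + 1/4 + 0 = 1/4
  P(V=2) = 0 + 0 + 1/4 = 1/4

H(U) = -[(1/2)·log₂(1/2) + (1/4)·log₂(1/4) + (1/4)·log₂(1/4)]
  = 0.5000 + 0.5000 + 0.5000
  = 1.5000 bits
H(V) = -[(1/2)·log₂(1/2) + (1/4)·log₂(1/4) + (1/4)·log₂(1/4)]
  = 0.5000 + 0.5000 + 0.5000
  = 1.5000 bits
H(U,V) = -[(1/2)·log₂(1/2) + (1/4)·log₂(1/4) + (1/4)·log₂(1/4)]
  = 0.5000 + 0.5000 + 0.5000
  = 1.5000 bits

I(U;V) = H(U) + H(V) - H(U,V)
  = 1.5000 + 1.5000 - 1.5000
  = 1.5000 bits

Distribution 2 (S, T):
Marginal P(S) (row sums):
  P(S=0) = 1/24 + 0 + 0 = 1/24
  P(S=1) = 0 + 11/24 + 0 = 11/24
  P(S=2) = 0 + 0 + 1/2 = 1/2
Marginal P(T) (column sums):
  P(T=0) = 1/24 + 0 + 0 = 1/24
  P(T=1) = 0 + 11/24 + 0 = 11/24
  P(T=2) = 0 + 0 + 1/2 = 1/2

H(S) = -[(1/24)·log₂(1/24) + (11/24)·log₂(11/24) + (1/2)·log₂(1/2)]
  = 0.1910 + 0.5159 + 0.5000
  = 1.2069 bits
H(T) = -[(1/24)·log₂(1/24) + (11/24)·log₂(11/24) + (1/2)·log₂(1/2)]
  = 0.1910 + 0.5159 + 0.5000
  = 1.2069 bits
H(S,T) = -[(1/24)·log₂(1/24) + (11/24)·log₂(11/24) + (1/2)·log₂(1/2)]
  = 0.1910 + 0.5159 + 0.5000
  = 1.2069 bits

I(S;T) = H(S) + H(T) - H(S,T)
  = 1.2069 + 1.2069 - 1.2069
  = 1.2069 bits

I(U;V) = 1.5000 bits > I(S;T) = 1.2069 bits, so (U, V) has the higher mutual information (stronger dependence).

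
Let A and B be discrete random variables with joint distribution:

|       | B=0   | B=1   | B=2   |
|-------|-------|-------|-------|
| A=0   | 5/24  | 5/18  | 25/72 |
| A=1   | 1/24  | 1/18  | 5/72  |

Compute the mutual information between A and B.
Marginal P(A) (row sums):
  P(A=0) = 5/24 + 5/18 + 25/72 = 5/6
  P(A=1) = 1/24 + 1/18 + 5/72 = 1/6
Marginal P(B) (column sums):
  P(B=0) = 5/24 + 1/24 = 1/4
  P(B=1) = 5/18 + 1/18 = 1/3
  P(B=2) = 25/72 + 5/72 = 5/12

H(A) = -[(5/6)·log₂(5/6) + (1/6)·log₂(1/6)]
  = 0.2192 + 0.4308
  = 0.6500 bits
H(B) = -[(1/4)·log₂(1/4) + (1/3)·log₂(1/3) + (5/12)·log₂(5/12)]
  = 0.5000 + 0.5283 + 0.5263
  = 1.5546 bits
H(A,B) = -[(5/24)·log₂(5/24) + (5/18)·log₂(5/18) + (25/72)·log₂(25/72) + (1/24)·log₂(1/24) + (1/18)·log₂(1/18) + (5/72)·log₂(5/72)]
  = 0.4715 + 0.5133 + 0.5299 + 0.1910 + 0.2317 + 0.2672
  = 2.2046 bits

I(A;B) = H(A) + H(B) - H(A,B)
  = 0.6500 + 1.5546 - 2.2046
  = 0.0000 bits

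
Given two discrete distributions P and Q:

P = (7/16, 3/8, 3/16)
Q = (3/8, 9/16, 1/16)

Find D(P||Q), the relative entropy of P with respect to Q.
D(P||Q) = Σ P(i) log₂(P(i)/Q(i))
  i=0: (7/16) × log₂((7/16)/(3/8)) = (7/16) × log₂(7/6) = 0.0973
  i=1: (3/8) × log₂((3/8)/(9/16)) = (3/8) × log₂(2/3) = -0.2194
  i=2: (3/16) × log₂((3/16)/(1/16)) = (3/16) × log₂(3) = 0.2972
D(P||Q) = 0.0973 - 0.2194 + 0.2972
  = 0.1751 bits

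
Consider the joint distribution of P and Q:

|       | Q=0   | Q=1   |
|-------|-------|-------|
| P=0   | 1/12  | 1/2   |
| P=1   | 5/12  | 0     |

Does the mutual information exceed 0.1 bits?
Marginal P(P) (row sums):
  P(P=0) = 1/12 + 1/2 = 7/12
  P(P=1) = 5/12 + 0 = 5/12
Marginal P(Q) (column sums):
  P(Q=0) = 1/12 + 5/12 = 1/2
  P(Q=1) = 1/2 + 0 = 1/2

H(P) = -[(7/12)·log₂(7/12) + (5/12)·log₂(5/12)]
  = 0.4536 + 0.5263
  = 0.9799 bits
H(Q) = -[(1/2)·log₂(1/2) + (1/2)·log₂(1/2)]
  = 0.5000 + 0.5000
  = 1.0000 bits
H(P,Q) = -[(1/12)·log₂(1/12) + (1/2)·log₂(1/2) + (5/12)·log₂(5/12)]
  = 0.2987 + 0.5000 + 0.5263
  = 1.3250 bits

I(P;Q) = H(P) + H(Q) - H(P,Q)
  = 0.9799 + 1.0000 - 1.3250
  = 0.6549 bits

Yes. I(P;Q) = 0.6549 bits, which is > 0.1 bits.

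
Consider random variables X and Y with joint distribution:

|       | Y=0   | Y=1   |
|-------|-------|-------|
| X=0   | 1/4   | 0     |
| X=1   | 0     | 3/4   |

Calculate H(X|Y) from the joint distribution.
Marginal P(Y) (column sums):
  P(Y=0) = 1/4 + 0 = 1/4
  P(Y=1) = 0 + 3/4 = 3/4

H(X|Y) = -Σ P(X,Y)·log₂ P(X|Y), where P(X|Y) = P(X,Y) / P(Y)
  (cells with P(X,Y) = 0 contribute 0)
  (X=0,Y=0): P(X|Y) = (1/4)/(1/4) = 1;  -(1/4)·log₂(1) = 0.0000
  (X=1,Y=1): P(X|Y) = (3/4)/(3/4) = 1;  -(3/4)·log₂(1) = 0.0000
H(X|Y) = 0.0000 + 0.0000
  = 0.0000 bits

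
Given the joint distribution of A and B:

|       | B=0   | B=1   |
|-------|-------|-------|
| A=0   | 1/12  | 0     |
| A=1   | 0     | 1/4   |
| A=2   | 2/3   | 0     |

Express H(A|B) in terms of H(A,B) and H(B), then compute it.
H(A|B) = H(A,B) - H(B)

Marginal P(B) (column sums):
  P(B=0) = 1/12 + 0 + 2/3 = 3/4
  P(B=1) = 0 + 1/4 + 0 = 1/4

H(A,B) = -[(1/12)·log₂(1/12) + (1/4)·log₂(1/4) + (2/3)·log₂(2/3)]
  = 0.2987 + 0.5000 + 0.3900
  = 1.1887 bits
H(B) = -[(3/4)·log₂(3/4) + (1/4)·log₂(1/4)]
  = 0.3113 + 0.5000
  = 0.8113 bits

H(A|B) = 1.1887 - 0.8113 = 0.3774 bits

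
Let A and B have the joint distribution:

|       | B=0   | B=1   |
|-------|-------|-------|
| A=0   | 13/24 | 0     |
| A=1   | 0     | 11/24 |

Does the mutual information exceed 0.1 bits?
Marginal P(A) (row sums):
  P(A=0) = 13/24 + 0 = 13/24
  P(A=1) = 0 + 11/24 = 11/24
Marginal P(B) (column sums):
  P(B=0) = 13/24 + 0 = 13/24
  P(B=1) = 0 + 11/24 = 11/24

H(A) = -[(13/24)·log₂(13/24) + (11/24)·log₂(11/24)]
  = 0.4791 + 0.5159
  = 0.9950 bits
H(B) = -[(13/24)·log₂(13/24) + (11/24)·log₂(11/24)]
  = 0.4791 + 0.5159
  = 0.9950 bits
H(A,B) = -[(13/24)·log₂(13/24) + (11/24)·log₂(11/24)]
  = 0.4791 + 0.5159
  = 0.9950 bits

I(A;B) = H(A) + H(B) - H(A,B)
  = 0.9950 + 0.9950 - 0.9950
  = 0.9950 bits

Yes. I(A;B) = 0.9950 bits, which is > 0.1 bits.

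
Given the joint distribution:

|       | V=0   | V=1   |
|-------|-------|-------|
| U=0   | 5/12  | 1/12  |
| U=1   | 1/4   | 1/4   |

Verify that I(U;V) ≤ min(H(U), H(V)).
Marginal P(U) (row sums):
  P(U=0) = 5/12 + 1/12 = 1/2
  P(U=1) = 1/4 + 1/4 = 1/2
Marginal P(V) (column sums):
  P(V=0) = 5/12 + 1/4 = 2/3
  P(V=1) = 1/12 + 1/4 = 1/3

H(U) = -[(1/2)·log₂(1/2) + (1/2)·log₂(1/2)]
  = 0.5000 + 0.5000
  = 1.0000 bits
H(V) = -[(2/3)·log₂(2/3) + (1/3)·log₂(1/3)]
  = 0.3900 + 0.5283
  = 0.9183 bits
H(U,V) = -[(5/12)·log₂(5/12) + (1/12)·log₂(1/12) + (1/4)·log₂(1/4) + (1/4)·log₂(1/4)]
  = 0.5263 + 0.2987 + 0.5000 + 0.5000
  = 1.8250 bits

I(U;V) = H(U) + H(V) - H(U,V)
  = 1.0000 + 0.9183 - 1.8250
  = 0.0933 bits

min(H(U), H(V)) = min(1.0000, 0.9183) = 0.9183 bits
Since 0.0933 ≤ 0.9183, the bound is satisfied ✓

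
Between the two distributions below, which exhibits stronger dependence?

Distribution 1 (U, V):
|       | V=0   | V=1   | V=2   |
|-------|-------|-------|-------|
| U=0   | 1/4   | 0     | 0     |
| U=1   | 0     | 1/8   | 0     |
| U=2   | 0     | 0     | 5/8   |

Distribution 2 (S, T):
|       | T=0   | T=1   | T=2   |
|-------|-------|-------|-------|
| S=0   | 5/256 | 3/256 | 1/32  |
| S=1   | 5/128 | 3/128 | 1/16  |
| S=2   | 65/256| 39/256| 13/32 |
Distribution 1 (U, V):
Marginal P(U) (row sums):
  P(U=0) = 1/4 + 0 + 0 = 1/4
  P(U=1) = 0 + 1/8 + 0 = 1/8
  P(U=2) = 0 + 0 + 5/8 = 5/8
Marginal P(V) (column sums):
  P(V=0) = 1/4 + 0 + 0 = 1/4
  P(V=1) = 0 + 1/8 + 0 = 1/8
  P(V=2) = 0 + 0 + 5/8 = 5/8

H(U) = -[(1/4)·log₂(1/4) + (1/8)·log₂(1/8) + (5/8)·log₂(5/8)]
  = 0.5000 + 0.3750 + 0.4238
  = 1.2988 bits
H(V) = -[(1/4)·log₂(1/4) + (1/8)·log₂(1/8) + (5/8)·log₂(5/8)]
  = 0.5000 + 0.3750 + 0.4238
  = 1.2988 bits
H(U,V) = -[(1/4)·log₂(1/4) + (1/8)·log₂(1/8) + (5/8)·log₂(5/8)]
  = 0.5000 + 0.3750 + 0.4238
  = 1.2988 bits

I(U;V) = H(U) + H(V) - H(U,V)
  = 1.2988 + 1.2988 - 1.2988
  = 1.2988 bits

Distribution 2 (S, T):
Marginal P(S) (row sums):
  P(S=0) = 5/256 + 3/256 + 1/32 = 1/16
  P(S=1) = 5/128 + 3/128 + 1/16 = 1/8
  P(S=2) = 65/256 + 39/256 + 13/32 = 13/16
Marginal P(T) (column sums):
  P(T=0) = 5/256 + 5/128 + 65/256 = 5/16
  P(T=1) = 3/256 + 3/128 + 39/256 = 3/16
  P(T=2) = 1/32 + 1/16 + 13/32 = 1/2

H(S) = -[(1/16)·log₂(1/16) + (1/8)·log₂(1/8) + (13/16)·log₂(13/16)]
  = 0.2500 + 0.3750 + 0.2434
  = 0.8684 bits
H(T) = -[(5/16)·log₂(5/16) + (3/16)·log₂(3/16) + (1/2)·log₂(1/2)]
  = 0.5244 + 0.4528 + 0.5000
  = 1.4772 bits
H(S,T) = -[(5/256)·log₂(5/256) + (3/256)·log₂(3/256) + (1/32)·log₂(1/32) + (5/128)·log₂(5/128) + (3/128)·log₂(3/128) + (1/16)·log₂(1/16) + (65/256)·log₂(65/256) + (39/256)·log₂(39/256) + (13/32)·log₂(13/32)]
  = 0.1109 + 0.0752 + 0.1563 + 0.1827 + 0.1269 + 0.2500 + 0.5021 + 0.4136 + 0.5279
  = 2.3456 bits

I(S;T) = H(S) + H(T) - H(S,T)
  = 0.8684 + 1.4772 - 2.3456
  = 0.0000 bits

I(U;V) = 1.2988 bits > I(S;T) = 0.0000 bits, so (U, V) has the higher mutual information (stronger dependence).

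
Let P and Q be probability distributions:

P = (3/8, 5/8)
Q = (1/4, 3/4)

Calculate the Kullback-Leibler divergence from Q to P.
D(P||Q) = Σ P(i) log₂(P(i)/Q(i))
  i=0: (3/8) × log₂((3/8)/(1/4)) = (3/8) × log₂(3/2) = 0.2194
  i=1: (5/8) × log₂((5/8)/(3/4)) = (5/8) × log₂(5/6) = -0.1644
D(P||Q) = 0.2194 - 0.1644
  = 0.0550 bits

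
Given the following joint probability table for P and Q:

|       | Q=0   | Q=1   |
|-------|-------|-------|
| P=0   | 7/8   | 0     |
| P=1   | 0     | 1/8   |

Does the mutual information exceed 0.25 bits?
Marginal P(P) (row sums):
  P(P=0) = 7/8 + 0 = 7/8
  P(P=1) = 0 + 1/8 = 1/8
Marginal P(Q) (column sums):
  P(Q=0) = 7/8 + 0 = 7/8
  P(Q=1) = 0 + 1/8 = 1/8

H(P) = -[(7/8)·log₂(7/8) + (1/8)·log₂(1/8)]
  = 0.1686 + 0.3750
  = 0.5436 bits
H(Q) = -[(7/8)·log₂(7/8) + (1/8)·log₂(1/8)]
  = 0.1686 + 0.3750
  = 0.5436 bits
H(P,Q) = -[(7/8)·log₂(7/8) + (1/8)·log₂(1/8)]
  = 0.1686 + 0.3750
  = 0.5436 bits

I(P;Q) = H(P) + H(Q) - H(P,Q)
  = 0.5436 + 0.5436 - 0.5436
  = 0.5436 bits

Yes. I(P;Q) = 0.5436 bits, which is > 0.25 bits.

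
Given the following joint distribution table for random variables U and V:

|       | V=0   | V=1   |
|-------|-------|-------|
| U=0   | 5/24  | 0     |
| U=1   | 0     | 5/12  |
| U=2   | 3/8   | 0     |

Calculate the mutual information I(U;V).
Marginal P(U) (row sums):
  P(U=0) = 5/24 + 0 = 5/24
  P(U=1) = 0 + 5/12 = 5/12
  P(U=2) = 3/8 + 0 = 3/8
Marginal P(V) (column sums):
  P(V=0) = 5/24 + 0 + 3/8 = 7/12
  P(V=1) = 0 + 5/12 + 0 = 5/12

H(U) = -[(5/24)·log₂(5/24) + (5/12)·log₂(5/12) + (3/8)·log₂(3/8)]
  = 0.4715 + 0.5263 + 0.5306
  = 1.5284 bits
H(V) = -[(7/12)·log₂(7/12) + (5/12)·log₂(5/12)]
  = 0.4536 + 0.5263
  = 0.9799 bits
H(U,V) = -[(5/24)·log₂(5/24) + (5/12)·log₂(5/12) + (3/8)·log₂(3/8)]
  = 0.4715 + 0.5263 + 0.5306
  = 1.5284 bits

I(U;V) = H(U) + H(V) - H(U,V)
  = 1.5284 + 0.9799 - 1.5284
  = 0.9799 bits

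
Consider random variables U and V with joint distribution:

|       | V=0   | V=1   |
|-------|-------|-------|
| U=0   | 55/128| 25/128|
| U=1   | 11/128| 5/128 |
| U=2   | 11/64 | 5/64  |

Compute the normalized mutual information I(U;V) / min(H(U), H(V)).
Marginal P(U) (row sums):
  P(U=0) = 55/128 + 25/128 = 5/8
  P(U=1) = 11/128 + 5/128 = 1/8
  P(U=2) = 11/64 + 5/64 = 1/4
Marginal P(V) (column sums):
  P(V=0) = 55/128 + 11/128 + 11/64 = 11/16
  P(V=1) = 25/128 + 5/128 + 5/64 = 5/16

H(U) = -[(5/8)·log₂(5/8) + (1/8)·log₂(1/8) + (1/4)·log₂(1/4)]
  = 0.4238 + 0.3750 + 0.5000
  = 1.2988 bits
H(V) = -[(11/16)·log₂(11/16) + (5/16)·log₂(5/16)]
  = 0.3716 + 0.5244
  = 0.8960 bits
H(U,V) = -[(55/128)·log₂(55/128) + (25/128)·log₂(25/128) + (11/128)·log₂(11/128) + (5/128)·log₂(5/128) + (11/64)·log₂(11/64) + (5/64)·log₂(5/64)]
  = 0.5236 + 0.4602 + 0.3043 + 0.1827 + 0.4367 + 0.2873
  = 2.1948 bits

I(U;V) = H(U) + H(V) - H(U,V)
  = 1.2988 + 0.8960 - 2.1948
  = 0.0000 bits

min(H(U), H(V)) = min(1.2988, 0.8960) = 0.8960 bits
Normalized MI = 0.0000 / 0.8960 = 0.0000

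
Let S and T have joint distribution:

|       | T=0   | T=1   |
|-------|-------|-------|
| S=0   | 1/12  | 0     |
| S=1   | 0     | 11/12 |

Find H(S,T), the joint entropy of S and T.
H(S,T) = -Σ P(S,T) log₂ P(S,T), summed over the non-zero cells:
H(S,T) = -[(1/12)·log₂(1/12) + (11/12)·log₂(11/12)]
  = 0.2987 + 0.1151
  = 0.4138 bits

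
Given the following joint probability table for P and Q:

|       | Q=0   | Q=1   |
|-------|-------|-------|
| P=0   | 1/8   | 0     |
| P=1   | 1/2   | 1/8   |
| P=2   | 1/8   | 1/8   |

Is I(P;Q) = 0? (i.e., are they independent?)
Marginal P(P) (row sums):
  P(P=0) = 1/8 + 0 = 1/8
  P(P=1) = 1/2 + 1/8 = 5/8
  P(P=2) = 1/8 + 1/8 = 1/4
Marginal P(Q) (column sums):
  P(Q=0) = 1/8 + 1/2 + 1/8 = 3/4
  P(Q=1) = 0 + 1/8 + 1/8 = 1/4

P and Q are independent iff P(P=i,Q=j) = P(P=i)·P(Q=j) for every cell.
  P(P=0)·P(Q=0) = 1/8 × 3/4 = 3/32, but P(P=0,Q=0) = 1/8 ✗

No, P and Q are not independent. Quantitatively, I(P;Q) > 0:

H(P) = -[(1/8)·log₂(1/8) + (5/8)·log₂(5/8) + (1/4)·log₂(1/4)]
  = 0.3750 + 0.4238 + 0.5000
  = 1.2988 bits
H(Q) = -[(3/4)·log₂(3/4) + (1/4)·log₂(1/4)]
  = 0.3113 + 0.5000
  = 0.8113 bits
H(P,Q) = -[(1/8)·log₂(1/8) + (1/2)·log₂(1/2) + (1/8)·log₂(1/8) + (1/8)·log₂(1/8) + (1/8)·log₂(1/8)]
  = 0.3750 + 0.5000 + 0.3750 + 0.3750 + 0.3750
  = 2.0000 bits
I(P;Q) = H(P) + H(Q) - H(P,Q) = 1.2988 + 0.8113 - 2.0000 = 0.1101 bits > 0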